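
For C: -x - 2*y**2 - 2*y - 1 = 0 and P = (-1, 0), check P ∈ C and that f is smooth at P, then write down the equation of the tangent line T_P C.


Tangent line at P: -x - 2*y - 1 = 0.

Step 1: f(-1, 0) = 0, so P lies on C.
Step 2: partial derivatives
  f_x(x, y) = -1, f_y(x, y) = -4*y - 2.
  f_x(P) = -1, f_y(P) = -2 (gradient nonzero, so P is smooth).
Step 3: tangent line at P: -1·(x − -1) + -2·(y − 0) = 0.
Expanding: -x - 2*y - 1 = 0.


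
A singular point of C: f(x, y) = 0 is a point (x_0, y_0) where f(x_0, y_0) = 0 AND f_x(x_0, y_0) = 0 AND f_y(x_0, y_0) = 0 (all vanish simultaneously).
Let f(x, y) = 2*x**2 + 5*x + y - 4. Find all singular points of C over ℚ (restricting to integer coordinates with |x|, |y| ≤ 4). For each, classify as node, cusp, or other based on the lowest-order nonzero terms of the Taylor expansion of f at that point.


No singular points in the scanned grid; C is smooth there.

Compute partial derivatives:
  f_x = 4*x + 5.
  f_y = 1.
f_y = 1 is a nonzero constant, so f_y never vanishes: no point (x, y) can satisfy f = f_x = f_y = 0. In particular no (x, y) ∈ {−4, ..., 4}² is singular; the curve is smooth.


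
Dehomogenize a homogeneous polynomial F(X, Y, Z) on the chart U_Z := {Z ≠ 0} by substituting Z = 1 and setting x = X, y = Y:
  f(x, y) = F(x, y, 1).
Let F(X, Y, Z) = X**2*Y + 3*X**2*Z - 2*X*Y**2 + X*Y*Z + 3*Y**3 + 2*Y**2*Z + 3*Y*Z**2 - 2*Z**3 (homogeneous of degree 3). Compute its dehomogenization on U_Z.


f(x, y) = x**2*y + 3*x**2 - 2*x*y**2 + x*y + 3*y**3 + 2*y**2 + 3*y - 2

On U_Z we set Z = 1. Each monomial c·X^i·Y^j·Z^k in F becomes c·x^i·y^j·1^k = c·x^i·y^j.
Substituting Z = 1: F(X, Y, 1) = x**2*y + 3*x**2 - 2*x*y**2 + x*y + 3*y**3 + 2*y**2 + 3*y - 2.
Note: deg(f) ≤ deg(F) = 3; strict inequality happens when F is divisible by Z (lost terms).


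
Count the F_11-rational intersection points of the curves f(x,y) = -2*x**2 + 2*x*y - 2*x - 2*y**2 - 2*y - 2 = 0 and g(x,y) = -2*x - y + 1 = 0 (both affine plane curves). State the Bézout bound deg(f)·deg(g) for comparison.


Common zeros: ∅; count = 0; Bézout bound = 2.

deg(f) = 2, deg(g) = 1, so Bézout bound = 2.
Scan x ∈ F_11. For each x, list the y ∈ F_11 with f(x, y) ≡ 0 and those with g(x, y) ≡ 0 (mod 11); the common zeros in that column are the intersection.
  x = 0: f ≡ 0 at y ∈ ∅; g ≡ 0 at y ∈ {1}; common: ∅.
  x = 1: f ≡ 0 at y ∈ ∅; g ≡ 0 at y ∈ {10}; common: ∅.
  x = 2: f ≡ 0 at y ∈ ∅; g ≡ 0 at y ∈ {8}; common: ∅.
  x = 3: f ≡ 0 at y ∈ ∅; g ≡ 0 at y ∈ {6}; common: ∅.
  x = 4: f ≡ 0 at y ∈ ∅; g ≡ 0 at y ∈ {4}; common: ∅.
  x = 5: f ≡ 0 at y ∈ ∅; g ≡ 0 at y ∈ {2}; common: ∅.
  x = 6: f ≡ 0 at y ∈ ∅; g ≡ 0 at y ∈ {0}; common: ∅.
  x = 7: f ≡ 0 at y ∈ ∅; g ≡ 0 at y ∈ {9}; common: ∅.
  x = 8: f ≡ 0 at y ∈ ∅; g ≡ 0 at y ∈ {7}; common: ∅.
  x = 9: f ≡ 0 at y ∈ ∅; g ≡ 0 at y ∈ {5}; common: ∅.
  x = 10: f ≡ 0 at y ∈ {10}; g ≡ 0 at y ∈ {3}; common: ∅.
Collecting: common zeros = ∅, so the count is 0.
Comparison with the Bézout bound: 0 ≤ 2 = deg(f)·deg(g), as expected for curves with no common component (the affine F_11-count falls short of the bound because intersections may lie at infinity, over extension fields, or carry multiplicity).


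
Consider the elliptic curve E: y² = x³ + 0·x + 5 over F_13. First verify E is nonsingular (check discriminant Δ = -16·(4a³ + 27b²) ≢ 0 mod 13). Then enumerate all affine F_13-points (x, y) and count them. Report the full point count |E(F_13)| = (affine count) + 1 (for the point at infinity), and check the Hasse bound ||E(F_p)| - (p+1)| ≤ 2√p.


Affine points = {(2, 0), (4, 2), (4, 11), (5, 0), (6, 0), (7, 6), (7, 7), (8, 6), (8, 7), (10, 2), (10, 11), (11, 6), (11, 7), (12, 2), (12, 11)}; affine count = 15; |E(F_13)| = 16.

Discriminant check: Δ ∝ 4a³ + 27b² = 4·0³ + 27·5² = 4·0 + 27·25 ≡ 12 (mod 13). Nonzero ⇒ E is nonsingular.
For each x ∈ F_13, compute rhs = x³ + 0·x + 5 mod 13, then count y ∈ F_13 with y² ≡ rhs.
  x = 0: rhs = 5, matching y values: none (0 points).
  x = 1: rhs = 6, matching y values: none (0 points).
  x = 2: rhs = 0, matching y values: 0 (1 points).
  x = 3: rhs = 6, matching y values: none (0 points).
  x = 4: rhs = 4, matching y values: 2, 11 (2 points).
  x = 5: rhs = 0, matching y values: 0 (1 points).
  x = 6: rhs = 0, matching y values: 0 (1 points).
  x = 7: rhs = 10, matching y values: 6, 7 (2 points).
  x = 8: rhs = 10, matching y values: 6, 7 (2 points).
  x = 9: rhs = 6, matching y values: none (0 points).
  x = 10: rhs = 4, matching y values: 2, 11 (2 points).
  x = 11: rhs = 10, matching y values: 6, 7 (2 points).
  x = 12: rhs = 4, matching y values: 2, 11 (2 points).
Total affine count: 15.
Full point count |E(F_13)| = 15 + 1 = 16.
Hasse bound: |16 − (13+1)| = |2| = 2 ≤ 2√13 ≈ 7.2111 ✓.


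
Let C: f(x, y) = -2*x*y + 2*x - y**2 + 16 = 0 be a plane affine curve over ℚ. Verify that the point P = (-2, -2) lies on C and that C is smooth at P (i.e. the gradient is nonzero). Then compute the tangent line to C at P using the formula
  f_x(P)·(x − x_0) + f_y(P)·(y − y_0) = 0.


Tangent line at P: 6*x + 8*y + 28 = 0.

Step 1: f(-2, -2) = 0, so P lies on C.
Step 2: partial derivatives
  f_x(x, y) = 2 - 2*y, f_y(x, y) = -2*x - 2*y.
  f_x(P) = 6, f_y(P) = 8 (gradient nonzero, so P is smooth).
Step 3: tangent line at P: 6·(x − -2) + 8·(y − -2) = 0.
Expanding: 6*x + 8*y + 28 = 0.


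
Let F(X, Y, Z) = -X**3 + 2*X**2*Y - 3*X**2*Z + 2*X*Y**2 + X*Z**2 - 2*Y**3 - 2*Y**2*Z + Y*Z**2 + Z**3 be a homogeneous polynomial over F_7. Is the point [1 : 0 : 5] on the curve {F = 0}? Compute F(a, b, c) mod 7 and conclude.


F(1,0,5) ≡ 1 (mod 7); P is NOT on the curve.

Evaluate F(1, 0, 5) term-by-term (mod 7).
  -X**3 ↦ -1·1·1·1 = -1
  2*X**2*Y ↦ 2·1·0·1 = 0
  -3*X**2*Z ↦ -3·1·1·5 = -15
  2*X*Y**2 ↦ 2·1·0·1 = 0
  X*Z**2 ↦ 1·1·1·25 = 25
  -2*Y**3 ↦ -2·1·0·1 = 0
  -2*Y**2*Z ↦ -2·1·0·5 = 0
  Y*Z**2 ↦ 1·1·0·25 = 0
  Z**3 ↦ 1·1·1·125 = 125
Sum: F(1, 0, 5) = (-1) + (0) + (-15) + (0) + (25) + (0) + (0) + (0) + (125) = 134.
Reducing mod 7: 134 ≡ 1 (mod 7).
Since F(a, b, c) ≡ 1 ≠ 0 (mod 7), P does NOT lie on the curve.


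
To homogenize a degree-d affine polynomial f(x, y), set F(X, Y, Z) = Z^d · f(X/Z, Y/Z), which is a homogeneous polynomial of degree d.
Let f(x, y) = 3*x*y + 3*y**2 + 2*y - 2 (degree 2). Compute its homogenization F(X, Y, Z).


F(X, Y, Z) = 3*X*Y + 3*Y**2 + 2*Y*Z - 2*Z**2

deg(f) = 2.
Substitute x = X/Z, y = Y/Z into f, then multiply by Z^2.
  monomial 3·x^1·y^1 ↦ 3·X^1·Y^1·Z^0.
  monomial 3·x^0·y^2 ↦ 3·X^0·Y^2·Z^0.
  monomial 2·x^0·y^1 ↦ 2·X^0·Y^1·Z^1.
  monomial -2·x^0·y^0 ↦ -2·X^0·Y^0·Z^2.
Collecting: F(X, Y, Z) = 3*X*Y + 3*Y**2 + 2*Y*Z - 2*Z**2.


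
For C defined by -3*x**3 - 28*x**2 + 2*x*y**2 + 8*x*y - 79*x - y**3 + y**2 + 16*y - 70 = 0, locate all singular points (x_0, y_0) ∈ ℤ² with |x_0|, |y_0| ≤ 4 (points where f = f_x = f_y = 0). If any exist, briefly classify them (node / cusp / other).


Singular points: {(-3, -2)}; classification: node.

Compute partial derivatives:
  f_x = -9*x**2 - 56*x + 2*y**2 + 8*y - 79.
  f_y = 4*x*y + 8*x - 3*y**2 + 2*y + 16.
Scan x_0 ∈ {−4, ..., 4}. For each x_0, f_y(x_0, y) is a polynomial in y; find its integer roots y ∈ {−4, ..., 4}, then test f_x and f at those candidates.
  x = -4: f_y(-4, y) = -3*y**2 - 14*y - 16; vanishes at y ∈ {-2}. (-4, -2): f_x = -7 ≠ 0.
  x = -3: f_y(-3, y) = -3*y**2 - 10*y - 8; vanishes at y ∈ {-2}. (-3, -2): f_x = 0, f = 0 — SINGULAR.
  x = -2: f_y(-2, y) = -3*y**2 - 6*y; vanishes at y ∈ {-2, 0}. (-2, -2): f_x = -11 ≠ 0; (-2, 0): f_x = -3 ≠ 0.
  x = -1: f_y(-1, y) = -3*y**2 - 2*y + 8; vanishes at y ∈ {-2}. (-1, -2): f_x = -40 ≠ 0.
  x = 0: f_y(0, y) = -3*y**2 + 2*y + 16; vanishes at y ∈ {-2}. (0, -2): f_x = -87 ≠ 0.
  x = 1: f_y(1, y) = -3*y**2 + 6*y + 24; vanishes at y ∈ {-2, 4}. (1, -2): f_x = -152 ≠ 0; (1, 4): f_x = -80 ≠ 0.
  x = 2: f_y(2, y) = -3*y**2 + 10*y + 32; vanishes at y ∈ {-2}. (2, -2): f_x = -235 ≠ 0.
  x = 3: f_y(3, y) = -3*y**2 + 14*y + 40; vanishes at y ∈ {-2}. (3, -2): f_x = -336 ≠ 0.
  x = 4: f_y(4, y) = -3*y**2 + 18*y + 48; vanishes at y ∈ {-2}. (4, -2): f_x = -455 ≠ 0.
Only singular point on the grid: (-3, -2).
Classify: substitute x = -3 + u, y = -2 + v and expand: f = -3*u**3 - u**2 + 2*u*v**2 - v**3 + v**2.
No constant or linear terms (consistent with a singular point). Quadratic part: -u**2 + v**2. Cubic part: -3*u**3 + 2*u*v**2 - v**3.
The quadratic part v**2 - u**2 = (v − u)(v + u) splits into two distinct linear factors, so there are two distinct tangent lines y − -2 = ±(x − -3) — this is a node (ordinary double point).
Classification: node.


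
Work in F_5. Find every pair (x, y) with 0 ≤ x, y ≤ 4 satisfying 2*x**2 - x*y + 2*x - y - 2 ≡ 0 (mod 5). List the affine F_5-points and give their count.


Affine F_5-points: {(0, 3), (1, 1), (2, 0), (3, 3)}; count = 4.

For each of the 25 pairs (x, y) ∈ F_5², evaluate f(x, y) mod 5. Record the zeros.
  x = 0: [0↦3, 1↦2, 2↦1, 3↦0, 4↦4]  zeros at y ∈ {3}
  x = 1: [0↦2, 1↦0, 2↦3, 3↦1, 4↦4]  zeros at y ∈ {1}
  x = 2: [0↦0, 1↦2, 2↦4, 3↦1, 4↦3]  zeros at y ∈ {0}
  x = 3: [0↦2, 1↦3, 2↦4, 3↦0, 4↦1]  zeros at y ∈ {3}
  x = 4: [0↦3, 1↦3, 2↦3, 3↦3, 4↦3]  zeros at y ∈ ∅
Collecting zeros: affine points = {(0, 3), (1, 1), (2, 0), (3, 3)}.
Total count |C(F_5)_aff| = 4.


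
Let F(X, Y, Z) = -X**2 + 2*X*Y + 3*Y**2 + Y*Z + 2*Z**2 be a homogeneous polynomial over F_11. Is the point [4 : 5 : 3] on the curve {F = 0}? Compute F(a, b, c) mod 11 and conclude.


F(4,5,3) ≡ 0 (mod 11); P is on the curve.

Evaluate F(4, 5, 3) term-by-term (mod 11).
  -X**2 ↦ -1·16·1·1 = -16
  2*X*Y ↦ 2·4·5·1 = 40
  3*Y**2 ↦ 3·1·25·1 = 75
  Y*Z ↦ 1·1·5·3 = 15
  2*Z**2 ↦ 2·1·1·9 = 18
Sum: F(4, 5, 3) = (-16) + (40) + (75) + (15) + (18) = 132.
Reducing mod 11: 132 ≡ 0 (mod 11).
Since F(a, b, c) ≡ 0 (mod 11), P lies on the curve.


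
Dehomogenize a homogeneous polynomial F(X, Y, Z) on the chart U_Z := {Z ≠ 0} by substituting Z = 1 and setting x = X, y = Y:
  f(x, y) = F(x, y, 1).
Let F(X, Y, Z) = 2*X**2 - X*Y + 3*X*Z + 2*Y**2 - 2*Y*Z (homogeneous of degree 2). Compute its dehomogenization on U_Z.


f(x, y) = 2*x**2 - x*y + 3*x + 2*y**2 - 2*y

On U_Z we set Z = 1. Each monomial c·X^i·Y^j·Z^k in F becomes c·x^i·y^j·1^k = c·x^i·y^j.
Substituting Z = 1: F(X, Y, 1) = 2*x**2 - x*y + 3*x + 2*y**2 - 2*y.
Note: deg(f) ≤ deg(F) = 2; strict inequality happens when F is divisible by Z (lost terms).


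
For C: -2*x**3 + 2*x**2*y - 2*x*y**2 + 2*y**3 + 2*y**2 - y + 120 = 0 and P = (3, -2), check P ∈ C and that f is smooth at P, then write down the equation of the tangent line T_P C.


Tangent line at P: -86*x + 57*y + 372 = 0.

Step 1: f(3, -2) = 0, so P lies on C.
Step 2: partial derivatives
  f_x(x, y) = -6*x**2 + 4*x*y - 2*y**2, f_y(x, y) = 2*x**2 - 4*x*y + 6*y**2 + 4*y - 1.
  f_x(P) = -86, f_y(P) = 57 (gradient nonzero, so P is smooth).
Step 3: tangent line at P: -86·(x − 3) + 57·(y − -2) = 0.
Expanding: -86*x + 57*y + 372 = 0.


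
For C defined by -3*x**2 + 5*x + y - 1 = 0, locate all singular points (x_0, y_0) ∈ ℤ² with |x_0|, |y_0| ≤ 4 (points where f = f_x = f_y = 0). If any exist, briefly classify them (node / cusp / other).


No singular points in the scanned grid; C is smooth there.

Compute partial derivatives:
  f_x = 5 - 6*x.
  f_y = 1.
f_y = 1 is a nonzero constant, so f_y never vanishes: no point (x, y) can satisfy f = f_x = f_y = 0. In particular no (x, y) ∈ {−4, ..., 4}² is singular; the curve is smooth.


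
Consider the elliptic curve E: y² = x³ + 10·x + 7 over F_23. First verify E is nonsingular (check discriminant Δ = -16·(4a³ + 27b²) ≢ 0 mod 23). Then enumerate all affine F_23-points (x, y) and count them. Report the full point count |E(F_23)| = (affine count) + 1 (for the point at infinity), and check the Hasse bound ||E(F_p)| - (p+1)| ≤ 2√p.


Affine points = {(1, 8), (1, 15), (2, 9), (2, 14), (3, 8), (3, 15), (7, 11), (7, 12), (8, 1), (8, 22), (10, 7), (10, 16), (14, 4), (14, 19), (15, 6), (15, 17), (16, 10), (16, 13), (18, 4), (18, 19), (19, 8), (19, 15), (21, 5), (21, 18)}; affine count = 24; |E(F_23)| = 25.

Discriminant check: Δ ∝ 4a³ + 27b² = 4·10³ + 27·7² = 4·1000 + 27·49 ≡ 10 (mod 23). Nonzero ⇒ E is nonsingular.
For each x ∈ F_23, compute rhs = x³ + 10·x + 7 mod 23, then count y ∈ F_23 with y² ≡ rhs.
  x = 0: rhs = 7, matching y values: none (0 points).
  x = 1: rhs = 18, matching y values: 8, 15 (2 points).
  x = 2: rhs = 12, matching y values: 9, 14 (2 points).
  x = 3: rhs = 18, matching y values: 8, 15 (2 points).
  x = 4: rhs = 19, matching y values: none (0 points).
  x = 5: rhs = 21, matching y values: none (0 points).
  x = 6: rhs = 7, matching y values: none (0 points).
  x = 7: rhs = 6, matching y values: 11, 12 (2 points).
  x = 8: rhs = 1, matching y values: 1, 22 (2 points).
  x = 9: rhs = 21, matching y values: none (0 points).
  x = 10: rhs = 3, matching y values: 7, 16 (2 points).
  x = 11: rhs = 22, matching y values: none (0 points).
  x = 12: rhs = 15, matching y values: none (0 points).
  x = 13: rhs = 11, matching y values: none (0 points).
  x = 14: rhs = 16, matching y values: 4, 19 (2 points).
  x = 15: rhs = 13, matching y values: 6, 17 (2 points).
  x = 16: rhs = 8, matching y values: 10, 13 (2 points).
  x = 17: rhs = 7, matching y values: none (0 points).
  x = 18: rhs = 16, matching y values: 4, 19 (2 points).
  x = 19: rhs = 18, matching y values: 8, 15 (2 points).
  x = 20: rhs = 19, matching y values: none (0 points).
  x = 21: rhs = 2, matching y values: 5, 18 (2 points).
  x = 22: rhs = 19, matching y values: none (0 points).
Total affine count: 24.
Full point count |E(F_23)| = 24 + 1 = 25.
Hasse bound: |25 − (23+1)| = |1| = 1 ≤ 2√23 ≈ 9.5917 ✓.


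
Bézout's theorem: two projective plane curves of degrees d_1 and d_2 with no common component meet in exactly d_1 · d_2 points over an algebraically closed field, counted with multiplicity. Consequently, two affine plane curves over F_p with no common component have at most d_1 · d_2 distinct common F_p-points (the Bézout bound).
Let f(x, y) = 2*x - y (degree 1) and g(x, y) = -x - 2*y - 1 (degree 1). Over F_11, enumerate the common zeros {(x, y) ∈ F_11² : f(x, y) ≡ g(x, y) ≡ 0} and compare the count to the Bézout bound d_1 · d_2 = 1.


Common zeros: {(2, 4)}; count = 1; Bézout bound = 1.

deg(f) = 1, deg(g) = 1, so Bézout bound = 1.
Scan x ∈ F_11. For each x, list the y ∈ F_11 with f(x, y) ≡ 0 and those with g(x, y) ≡ 0 (mod 11); the common zeros in that column are the intersection.
  x = 0: f ≡ 0 at y ∈ {0}; g ≡ 0 at y ∈ {5}; common: ∅.
  x = 1: f ≡ 0 at y ∈ {2}; g ≡ 0 at y ∈ {10}; common: ∅.
  x = 2: f ≡ 0 at y ∈ {4}; g ≡ 0 at y ∈ {4}; common: {4}.
  x = 3: f ≡ 0 at y ∈ {6}; g ≡ 0 at y ∈ {9}; common: ∅.
  x = 4: f ≡ 0 at y ∈ {8}; g ≡ 0 at y ∈ {3}; common: ∅.
  x = 5: f ≡ 0 at y ∈ {10}; g ≡ 0 at y ∈ {8}; common: ∅.
  x = 6: f ≡ 0 at y ∈ {1}; g ≡ 0 at y ∈ {2}; common: ∅.
  x = 7: f ≡ 0 at y ∈ {3}; g ≡ 0 at y ∈ {7}; common: ∅.
  x = 8: f ≡ 0 at y ∈ {5}; g ≡ 0 at y ∈ {1}; common: ∅.
  x = 9: f ≡ 0 at y ∈ {7}; g ≡ 0 at y ∈ {6}; common: ∅.
  x = 10: f ≡ 0 at y ∈ {9}; g ≡ 0 at y ∈ {0}; common: ∅.
Collecting: common zeros = {(2, 4)}, so the count is 1.
Comparison with the Bézout bound: 1 ≤ 1 = deg(f)·deg(g), as expected for curves with no common component (the bound is attained).


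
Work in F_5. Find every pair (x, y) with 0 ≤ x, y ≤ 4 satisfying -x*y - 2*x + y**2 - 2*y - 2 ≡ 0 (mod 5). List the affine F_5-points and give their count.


Affine F_5-points: {(1, 4), (2, 2), (4, 0), (4, 1)}; count = 4.

For each of the 25 pairs (x, y) ∈ F_5², evaluate f(x, y) mod 5. Record the zeros.
  x = 0: [0↦3, 1↦2, 2↦3, 3↦1, 4↦1]  zeros at y ∈ ∅
  x = 1: [0↦1, 1↦4, 2↦4, 3↦1, 4↦0]  zeros at y ∈ {4}
  x = 2: [0↦4, 1↦1, 2↦0, 3↦1, 4↦4]  zeros at y ∈ {2}
  x = 3: [0↦2, 1↦3, 2↦1, 3↦1, 4↦3]  zeros at y ∈ ∅
  x = 4: [0↦0, 1↦0, 2↦2, 3↦1, 4↦2]  zeros at y ∈ {0, 1}
Collecting zeros: affine points = {(1, 4), (2, 2), (4, 0), (4, 1)}.
Total count |C(F_5)_aff| = 4.


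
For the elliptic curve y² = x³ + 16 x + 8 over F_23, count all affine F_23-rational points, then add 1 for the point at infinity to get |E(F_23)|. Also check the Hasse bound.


Affine points = {(0, 10), (0, 13), (1, 5), (1, 18), (2, 5), (2, 18), (5, 11), (5, 12), (7, 7), (7, 16), (8, 2), (8, 21), (10, 8), (10, 15), (14, 3), (14, 20), (15, 9), (15, 14), (16, 6), (16, 17), (17, 8), (17, 15), (19, 8), (19, 15), (20, 5), (20, 18)}; affine count = 26; |E(F_23)| = 27.

Discriminant check: Δ ∝ 4a³ + 27b² = 4·16³ + 27·8² = 4·4096 + 27·64 ≡ 11 (mod 23). Nonzero ⇒ E is nonsingular.
For each x ∈ F_23, compute rhs = x³ + 16·x + 8 mod 23, then count y ∈ F_23 with y² ≡ rhs.
  x = 0: rhs = 8, matching y values: 10, 13 (2 points).
  x = 1: rhs = 2, matching y values: 5, 18 (2 points).
  x = 2: rhs = 2, matching y values: 5, 18 (2 points).
  x = 3: rhs = 14, matching y values: none (0 points).
  x = 4: rhs = 21, matching y values: none (0 points).
  x = 5: rhs = 6, matching y values: 11, 12 (2 points).
  x = 6: rhs = 21, matching y values: none (0 points).
  x = 7: rhs = 3, matching y values: 7, 16 (2 points).
  x = 8: rhs = 4, matching y values: 2, 21 (2 points).
  x = 9: rhs = 7, matching y values: none (0 points).
  x = 10: rhs = 18, matching y values: 8, 15 (2 points).
  x = 11: rhs = 20, matching y values: none (0 points).
  x = 12: rhs = 19, matching y values: none (0 points).
  x = 13: rhs = 21, matching y values: none (0 points).
  x = 14: rhs = 9, matching y values: 3, 20 (2 points).
  x = 15: rhs = 12, matching y values: 9, 14 (2 points).
  x = 16: rhs = 13, matching y values: 6, 17 (2 points).
  x = 17: rhs = 18, matching y values: 8, 15 (2 points).
  x = 18: rhs = 10, matching y values: none (0 points).
  x = 19: rhs = 18, matching y values: 8, 15 (2 points).
  x = 20: rhs = 2, matching y values: 5, 18 (2 points).
  x = 21: rhs = 14, matching y values: none (0 points).
  x = 22: rhs = 14, matching y values: none (0 points).
Total affine count: 26.
Full point count |E(F_23)| = 26 + 1 = 27.
Hasse bound: |27 − (23+1)| = |3| = 3 ≤ 2√23 ≈ 9.5917 ✓.


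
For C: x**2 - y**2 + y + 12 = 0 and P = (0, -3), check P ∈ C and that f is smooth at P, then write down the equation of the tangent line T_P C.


Tangent line at P: 7*y + 21 = 0.

Step 1: f(0, -3) = 0, so P lies on C.
Step 2: partial derivatives
  f_x(x, y) = 2*x, f_y(x, y) = 1 - 2*y.
  f_x(P) = 0, f_y(P) = 7 (gradient nonzero, so P is smooth).
Step 3: tangent line at P: 0·(x − 0) + 7·(y − -3) = 0.
Expanding: 7*y + 21 = 0.


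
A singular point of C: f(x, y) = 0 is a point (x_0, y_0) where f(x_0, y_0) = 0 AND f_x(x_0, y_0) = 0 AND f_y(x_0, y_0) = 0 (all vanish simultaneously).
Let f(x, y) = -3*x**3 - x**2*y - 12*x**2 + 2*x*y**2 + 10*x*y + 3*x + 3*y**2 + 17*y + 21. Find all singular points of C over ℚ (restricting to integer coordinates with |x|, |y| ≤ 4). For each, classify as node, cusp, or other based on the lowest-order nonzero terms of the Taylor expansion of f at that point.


Singular points: {(-1, -3)}; classification: cusp.

Compute partial derivatives:
  f_x = -9*x**2 - 2*x*y - 24*x + 2*y**2 + 10*y + 3.
  f_y = -x**2 + 4*x*y + 10*x + 6*y + 17.
Scan x_0 ∈ {−4, ..., 4}. For each x_0, f_y(x_0, y) is a polynomial in y; find its integer roots y ∈ {−4, ..., 4}, then test f_x and f at those candidates.
  x = -4: f_y(-4, y) = -10*y - 39; no integer root y with |y| ≤ 4.
  x = -3: f_y(-3, y) = -6*y - 22; no integer root y with |y| ≤ 4.
  x = -2: f_y(-2, y) = -2*y - 7; no integer root y with |y| ≤ 4.
  x = -1: f_y(-1, y) = 2*y + 6; vanishes at y ∈ {-3}. (-1, -3): f_x = 0, f = 0 — SINGULAR.
  x = 0: f_y(0, y) = 6*y + 17; no integer root y with |y| ≤ 4.
  x = 1: f_y(1, y) = 10*y + 26; no integer root y with |y| ≤ 4.
  x = 2: f_y(2, y) = 14*y + 33; no integer root y with |y| ≤ 4.
  x = 3: f_y(3, y) = 18*y + 38; no integer root y with |y| ≤ 4.
  x = 4: f_y(4, y) = 22*y + 41; no integer root y with |y| ≤ 4.
Only singular point on the grid: (-1, -3).
Classify: substitute x = -1 + u, y = -3 + v and expand: f = -3*u**3 - u**2*v + 2*u*v**2 + v**2.
No constant or linear terms (consistent with a singular point). Quadratic part: v**2. Cubic part: -3*u**3 - u**2*v + 2*u*v**2.
The quadratic part v**2 is a perfect square, so there is a single (double) tangent line v = 0, i.e. y = -3. Restricting the cubic part to that line (v = 0) leaves -3*u**3 ≠ 0, so f is not divisible by v and the branch is v² ≈ 3*u**3 to lowest order — this is a cusp.
Classification: cusp.


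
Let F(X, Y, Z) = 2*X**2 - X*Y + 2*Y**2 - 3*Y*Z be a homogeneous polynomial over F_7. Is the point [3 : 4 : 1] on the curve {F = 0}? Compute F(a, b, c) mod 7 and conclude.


F(3,4,1) ≡ 5 (mod 7); P is NOT on the curve.

Evaluate F(3, 4, 1) term-by-term (mod 7).
  2*X**2 ↦ 2·9·1·1 = 18
  -X*Y ↦ -1·3·4·1 = -12
  2*Y**2 ↦ 2·1·16·1 = 32
  -3*Y*Z ↦ -3·1·4·1 = -12
Sum: F(3, 4, 1) = (18) + (-12) + (32) + (-12) = 26.
Reducing mod 7: 26 ≡ 5 (mod 7).
Since F(a, b, c) ≡ 5 ≠ 0 (mod 7), P does NOT lie on the curve.


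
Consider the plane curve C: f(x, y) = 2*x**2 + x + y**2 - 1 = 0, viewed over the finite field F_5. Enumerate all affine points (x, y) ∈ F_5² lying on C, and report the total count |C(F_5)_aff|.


Affine F_5-points: {(0, 1), (0, 4), (2, 1), (2, 4), (3, 0), (4, 0)}; count = 6.

For each of the 25 pairs (x, y) ∈ F_5², evaluate f(x, y) mod 5. Record the zeros.
  x = 0: [0↦4, 1↦0, 2↦3, 3↦3, 4↦0]  zeros at y ∈ {1, 4}
  x = 1: [0↦2, 1↦3, 2↦1, 3↦1, 4↦3]  zeros at y ∈ ∅
  x = 2: [0↦4, 1↦0, 2↦3, 3↦3, 4↦0]  zeros at y ∈ {1, 4}
  x = 3: [0↦0, 1↦1, 2↦4, 3↦4, 4↦1]  zeros at y ∈ {0}
  x = 4: [0↦0, 1↦1, 2↦4, 3↦4, 4↦1]  zeros at y ∈ {0}
Collecting zeros: affine points = {(0, 1), (0, 4), (2, 1), (2, 4), (3, 0), (4, 0)}.
Total count |C(F_5)_aff| = 6.


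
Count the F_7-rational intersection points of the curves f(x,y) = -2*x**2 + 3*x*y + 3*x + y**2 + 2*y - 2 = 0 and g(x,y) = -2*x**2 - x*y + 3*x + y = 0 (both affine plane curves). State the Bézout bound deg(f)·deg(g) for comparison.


Common zeros: {(3, 6)}; count = 1; Bézout bound = 4.

deg(f) = 2, deg(g) = 2, so Bézout bound = 4.
Scan x ∈ F_7. For each x, list the y ∈ F_7 with f(x, y) ≡ 0 and those with g(x, y) ≡ 0 (mod 7); the common zeros in that column are the intersection.
  x = 0: f ≡ 0 at y ∈ ∅; g ≡ 0 at y ∈ {0}; common: ∅.
  x = 1: f ≡ 0 at y ∈ {4, 5}; g ≡ 0 at y ∈ ∅; common: ∅.
  x = 2: f ≡ 0 at y ∈ ∅; g ≡ 0 at y ∈ {5}; common: ∅.
  x = 3: f ≡ 0 at y ∈ {4, 6}; g ≡ 0 at y ∈ {6}; common: {6}.
  x = 4: f ≡ 0 at y ∈ {1, 6}; g ≡ 0 at y ∈ {5}; common: ∅.
  x = 5: f ≡ 0 at y ∈ ∅; g ≡ 0 at y ∈ {0}; common: ∅.
  x = 6: f ≡ 0 at y ∈ {0, 1}; g ≡ 0 at y ∈ {6}; common: ∅.
Collecting: common zeros = {(3, 6)}, so the count is 1.
Comparison with the Bézout bound: 1 ≤ 4 = deg(f)·deg(g), as expected for curves with no common component (the affine F_7-count falls short of the bound because intersections may lie at infinity, over extension fields, or carry multiplicity).


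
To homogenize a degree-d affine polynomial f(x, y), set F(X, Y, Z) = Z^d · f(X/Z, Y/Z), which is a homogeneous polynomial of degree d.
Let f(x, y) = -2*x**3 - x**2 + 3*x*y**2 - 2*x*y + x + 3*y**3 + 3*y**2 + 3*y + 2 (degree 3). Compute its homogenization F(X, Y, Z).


F(X, Y, Z) = -2*X**3 - X**2*Z + 3*X*Y**2 - 2*X*Y*Z + X*Z**2 + 3*Y**3 + 3*Y**2*Z + 3*Y*Z**2 + 2*Z**3

deg(f) = 3.
Substitute x = X/Z, y = Y/Z into f, then multiply by Z^3.
  monomial -2·x^3·y^0 ↦ -2·X^3·Y^0·Z^0.
  monomial -1·x^2·y^0 ↦ -1·X^2·Y^0·Z^1.
  monomial 3·x^1·y^2 ↦ 3·X^1·Y^2·Z^0.
  monomial -2·x^1·y^1 ↦ -2·X^1·Y^1·Z^1.
  monomial 1·x^1·y^0 ↦ 1·X^1·Y^0·Z^2.
  monomial 3·x^0·y^3 ↦ 3·X^0·Y^3·Z^0.
  monomial 3·x^0·y^2 ↦ 3·X^0·Y^2·Z^1.
  monomial 3·x^0·y^1 ↦ 3·X^0·Y^1·Z^2.
  monomial 2·x^0·y^0 ↦ 2·X^0·Y^0·Z^3.
Collecting: F(X, Y, Z) = -2*X**3 - X**2*Z + 3*X*Y**2 - 2*X*Y*Z + X*Z**2 + 3*Y**3 + 3*Y**2*Z + 3*Y*Z**2 + 2*Z**3.


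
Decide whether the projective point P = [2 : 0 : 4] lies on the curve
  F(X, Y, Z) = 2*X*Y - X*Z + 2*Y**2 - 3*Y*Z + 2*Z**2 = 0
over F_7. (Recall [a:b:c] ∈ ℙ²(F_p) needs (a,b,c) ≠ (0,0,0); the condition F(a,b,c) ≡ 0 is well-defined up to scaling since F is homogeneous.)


F(2,0,4) ≡ 3 (mod 7); P is NOT on the curve.

Evaluate F(2, 0, 4) term-by-term (mod 7).
  2*X*Y ↦ 2·2·0·1 = 0
  -X*Z ↦ -1·2·1·4 = -8
  2*Y**2 ↦ 2·1·0·1 = 0
  -3*Y*Z ↦ -3·1·0·4 = 0
  2*Z**2 ↦ 2·1·1·16 = 32
Sum: F(2, 0, 4) = (0) + (-8) + (0) + (0) + (32) = 24.
Reducing mod 7: 24 ≡ 3 (mod 7).
Since F(a, b, c) ≡ 3 ≠ 0 (mod 7), P does NOT lie on the curve.


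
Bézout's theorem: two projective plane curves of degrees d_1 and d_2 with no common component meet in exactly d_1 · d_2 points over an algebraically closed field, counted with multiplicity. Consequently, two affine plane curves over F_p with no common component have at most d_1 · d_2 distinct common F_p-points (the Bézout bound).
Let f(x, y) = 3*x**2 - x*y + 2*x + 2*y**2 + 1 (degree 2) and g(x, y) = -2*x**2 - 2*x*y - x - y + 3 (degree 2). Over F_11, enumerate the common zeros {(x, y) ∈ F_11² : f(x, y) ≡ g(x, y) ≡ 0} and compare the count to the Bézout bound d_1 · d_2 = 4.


Common zeros: ∅; count = 0; Bézout bound = 4.

deg(f) = 2, deg(g) = 2, so Bézout bound = 4.
Scan x ∈ F_11. For each x, list the y ∈ F_11 with f(x, y) ≡ 0 and those with g(x, y) ≡ 0 (mod 11); the common zeros in that column are the intersection.
  x = 0: f ≡ 0 at y ∈ {4, 7}; g ≡ 0 at y ∈ {3}; common: ∅.
  x = 1: f ≡ 0 at y ∈ ∅; g ≡ 0 at y ∈ {0}; common: ∅.
  x = 2: f ≡ 0 at y ∈ {6}; g ≡ 0 at y ∈ {3}; common: ∅.
  x = 3: f ≡ 0 at y ∈ {1, 6}; g ≡ 0 at y ∈ {10}; common: ∅.
  x = 4: f ≡ 0 at y ∈ {1}; g ≡ 0 at y ∈ {0}; common: ∅.
  x = 5: f ≡ 0 at y ∈ ∅; g ≡ 0 at y ∈ ∅; common: ∅.
  x = 6: f ≡ 0 at y ∈ {0, 3}; g ≡ 0 at y ∈ {1}; common: ∅.
  x = 7: f ≡ 0 at y ∈ ∅; g ≡ 0 at y ∈ {2}; common: ∅.
  x = 8: f ≡ 0 at y ∈ {0, 4}; g ≡ 0 at y ∈ {9}; common: ∅.
  x = 9: f ≡ 0 at y ∈ {3, 7}; g ≡ 0 at y ∈ {1}; common: ∅.
  x = 10: f ≡ 0 at y ∈ ∅; g ≡ 0 at y ∈ {9}; common: ∅.
Collecting: common zeros = ∅, so the count is 0.
Comparison with the Bézout bound: 0 ≤ 4 = deg(f)·deg(g), as expected for curves with no common component (the affine F_11-count falls short of the bound because intersections may lie at infinity, over extension fields, or carry multiplicity).


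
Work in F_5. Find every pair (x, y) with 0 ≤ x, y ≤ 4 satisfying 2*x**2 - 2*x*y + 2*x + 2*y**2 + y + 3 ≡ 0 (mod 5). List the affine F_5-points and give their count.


Affine F_5-points: {(1, 4), (2, 0), (2, 4), (3, 2), (3, 3), (4, 3)}; count = 6.

For each of the 25 pairs (x, y) ∈ F_5², evaluate f(x, y) mod 5. Record the zeros.
  x = 0: [0↦3, 1↦1, 2↦3, 3↦4, 4↦4]  zeros at y ∈ ∅
  x = 1: [0↦2, 1↦3, 2↦3, 3↦2, 4↦0]  zeros at y ∈ {4}
  x = 2: [0↦0, 1↦4, 2↦2, 3↦4, 4↦0]  zeros at y ∈ {0, 4}
  x = 3: [0↦2, 1↦4, 2↦0, 3↦0, 4↦4]  zeros at y ∈ {2, 3}
  x = 4: [0↦3, 1↦3, 2↦2, 3↦0, 4↦2]  zeros at y ∈ {3}
Collecting zeros: affine points = {(1, 4), (2, 0), (2, 4), (3, 2), (3, 3), (4, 3)}.
Total count |C(F_5)_aff| = 6.


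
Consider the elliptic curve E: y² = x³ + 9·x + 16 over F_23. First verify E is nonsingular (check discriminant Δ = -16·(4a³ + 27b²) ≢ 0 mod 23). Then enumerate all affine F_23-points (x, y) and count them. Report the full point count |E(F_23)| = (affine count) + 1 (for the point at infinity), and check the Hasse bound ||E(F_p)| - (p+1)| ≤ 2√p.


Affine points = {(0, 4), (0, 19), (1, 7), (1, 16), (3, 1), (3, 22), (4, 1), (4, 22), (5, 5), (5, 18), (7, 10), (7, 13), (8, 5), (8, 18), (10, 5), (10, 18), (12, 9), (12, 14), (16, 1), (16, 22), (19, 10), (19, 13), (20, 10), (20, 13), (21, 6), (21, 17), (22, 11), (22, 12)}; affine count = 28; |E(F_23)| = 29.

Discriminant check: Δ ∝ 4a³ + 27b² = 4·9³ + 27·16² = 4·729 + 27·256 ≡ 7 (mod 23). Nonzero ⇒ E is nonsingular.
For each x ∈ F_23, compute rhs = x³ + 9·x + 16 mod 23, then count y ∈ F_23 with y² ≡ rhs.
  x = 0: rhs = 16, matching y values: 4, 19 (2 points).
  x = 1: rhs = 3, matching y values: 7, 16 (2 points).
  x = 2: rhs = 19, matching y values: none (0 points).
  x = 3: rhs = 1, matching y values: 1, 22 (2 points).
  x = 4: rhs = 1, matching y values: 1, 22 (2 points).
  x = 5: rhs = 2, matching y values: 5, 18 (2 points).
  x = 6: rhs = 10, matching y values: none (0 points).
  x = 7: rhs = 8, matching y values: 10, 13 (2 points).
  x = 8: rhs = 2, matching y values: 5, 18 (2 points).
  x = 9: rhs = 21, matching y values: none (0 points).
  x = 10: rhs = 2, matching y values: 5, 18 (2 points).
  x = 11: rhs = 20, matching y values: none (0 points).
  x = 12: rhs = 12, matching y values: 9, 14 (2 points).
  x = 13: rhs = 7, matching y values: none (0 points).
  x = 14: rhs = 11, matching y values: none (0 points).
  x = 15: rhs = 7, matching y values: none (0 points).
  x = 16: rhs = 1, matching y values: 1, 22 (2 points).
  x = 17: rhs = 22, matching y values: none (0 points).
  x = 18: rhs = 7, matching y values: none (0 points).
  x = 19: rhs = 8, matching y values: 10, 13 (2 points).
  x = 20: rhs = 8, matching y values: 10, 13 (2 points).
  x = 21: rhs = 13, matching y values: 6, 17 (2 points).
  x = 22: rhs = 6, matching y values: 11, 12 (2 points).
Total affine count: 28.
Full point count |E(F_23)| = 28 + 1 = 29.
Hasse bound: |29 − (23+1)| = |5| = 5 ≤ 2√23 ≈ 9.5917 ✓.


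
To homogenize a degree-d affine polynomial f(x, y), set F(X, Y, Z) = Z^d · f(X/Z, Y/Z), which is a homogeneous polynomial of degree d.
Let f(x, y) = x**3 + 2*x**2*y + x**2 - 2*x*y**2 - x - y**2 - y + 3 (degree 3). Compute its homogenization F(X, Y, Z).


F(X, Y, Z) = X**3 + 2*X**2*Y + X**2*Z - 2*X*Y**2 - X*Z**2 - Y**2*Z - Y*Z**2 + 3*Z**3

deg(f) = 3.
Substitute x = X/Z, y = Y/Z into f, then multiply by Z^3.
  monomial 1·x^3·y^0 ↦ 1·X^3·Y^0·Z^0.
  monomial 2·x^2·y^1 ↦ 2·X^2·Y^1·Z^0.
  monomial 1·x^2·y^0 ↦ 1·X^2·Y^0·Z^1.
  monomial -2·x^1·y^2 ↦ -2·X^1·Y^2·Z^0.
  monomial -1·x^1·y^0 ↦ -1·X^1·Y^0·Z^2.
  monomial -1·x^0·y^2 ↦ -1·X^0·Y^2·Z^1.
  monomial -1·x^0·y^1 ↦ -1·X^0·Y^1·Z^2.
  monomial 3·x^0·y^0 ↦ 3·X^0·Y^0·Z^3.
Collecting: F(X, Y, Z) = X**3 + 2*X**2*Y + X**2*Z - 2*X*Y**2 - X*Z**2 - Y**2*Z - Y*Z**2 + 3*Z**3.


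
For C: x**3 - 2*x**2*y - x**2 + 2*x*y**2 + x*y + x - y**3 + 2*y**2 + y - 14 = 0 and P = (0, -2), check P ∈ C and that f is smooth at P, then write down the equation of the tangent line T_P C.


Tangent line at P: 7*x - 19*y - 38 = 0.

Step 1: f(0, -2) = 0, so P lies on C.
Step 2: partial derivatives
  f_x(x, y) = 3*x**2 - 4*x*y - 2*x + 2*y**2 + y + 1, f_y(x, y) = -2*x**2 + 4*x*y + x - 3*y**2 + 4*y + 1.
  f_x(P) = 7, f_y(P) = -19 (gradient nonzero, so P is smooth).
Step 3: tangent line at P: 7·(x − 0) + -19·(y − -2) = 0.
Expanding: 7*x - 19*y - 38 = 0.


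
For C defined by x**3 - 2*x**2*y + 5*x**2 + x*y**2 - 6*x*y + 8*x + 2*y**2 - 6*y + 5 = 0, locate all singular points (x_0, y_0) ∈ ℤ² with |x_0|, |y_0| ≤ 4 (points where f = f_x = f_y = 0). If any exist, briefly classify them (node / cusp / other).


Singular points: {(-1, 1)}; classification: cusp.

Compute partial derivatives:
  f_x = 3*x**2 - 4*x*y + 10*x + y**2 - 6*y + 8.
  f_y = -2*x**2 + 2*x*y - 6*x + 4*y - 6.
Scan x_0 ∈ {−4, ..., 4}. For each x_0, f_y(x_0, y) is a polynomial in y; find its integer roots y ∈ {−4, ..., 4}, then test f_x and f at those candidates.
  x = -4: f_y(-4, y) = -4*y - 14; no integer root y with |y| ≤ 4.
  x = -3: f_y(-3, y) = -2*y - 6; vanishes at y ∈ {-3}. (-3, -3): f_x = -4 ≠ 0.
  x = -2: f_y(-2, y) = -2; no integer root y with |y| ≤ 4.
  x = -1: f_y(-1, y) = 2*y - 2; vanishes at y ∈ {1}. (-1, 1): f_x = 0, f = 0 — SINGULAR.
  x = 0: f_y(0, y) = 4*y - 6; no integer root y with |y| ≤ 4.
  x = 1: f_y(1, y) = 6*y - 14; no integer root y with |y| ≤ 4.
  x = 2: f_y(2, y) = 8*y - 26; no integer root y with |y| ≤ 4.
  x = 3: f_y(3, y) = 10*y - 42; no integer root y with |y| ≤ 4.
  x = 4: f_y(4, y) = 12*y - 62; no integer root y with |y| ≤ 4.
Only singular point on the grid: (-1, 1).
Classify: substitute x = -1 + u, y = 1 + v and expand: f = u**3 - 2*u**2*v + u*v**2 + v**2.
No constant or linear terms (consistent with a singular point). Quadratic part: v**2. Cubic part: u**3 - 2*u**2*v + u*v**2.
The quadratic part v**2 is a perfect square, so there is a single (double) tangent line v = 0, i.e. y = 1. Restricting the cubic part to that line (v = 0) leaves u**3 ≠ 0, so f is not divisible by v and the branch is v² ≈ -u**3 to lowest order — this is a cusp.
Classification: cusp.


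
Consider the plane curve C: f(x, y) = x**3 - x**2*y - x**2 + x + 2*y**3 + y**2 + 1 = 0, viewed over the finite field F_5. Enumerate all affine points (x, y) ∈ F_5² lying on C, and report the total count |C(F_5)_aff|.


Affine F_5-points: {(0, 4), (1, 2), (2, 4), (3, 4), (4, 1)}; count = 5.

For each of the 25 pairs (x, y) ∈ F_5², evaluate f(x, y) mod 5. Record the zeros.
  x = 0: [0↦1, 1↦4, 2↦1, 3↦4, 4↦0]  zeros at y ∈ {4}
  x = 1: [0↦2, 1↦4, 2↦0, 3↦2, 4↦2]  zeros at y ∈ {2}
  x = 2: [0↦2, 1↦1, 2↦4, 3↦3, 4↦0]  zeros at y ∈ {4}
  x = 3: [0↦2, 1↦1, 2↦4, 3↦3, 4↦0]  zeros at y ∈ {4}
  x = 4: [0↦3, 1↦0, 2↦1, 3↦3, 4↦3]  zeros at y ∈ {1}
Collecting zeros: affine points = {(0, 4), (1, 2), (2, 4), (3, 4), (4, 1)}.
Total count |C(F_5)_aff| = 5.


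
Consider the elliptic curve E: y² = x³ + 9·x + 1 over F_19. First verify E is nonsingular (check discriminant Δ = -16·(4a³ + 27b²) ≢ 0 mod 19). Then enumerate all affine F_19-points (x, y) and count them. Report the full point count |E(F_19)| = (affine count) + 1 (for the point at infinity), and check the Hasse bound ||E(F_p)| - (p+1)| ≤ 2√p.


Affine points = {(0, 1), (0, 18), (1, 7), (1, 12), (3, 6), (3, 13), (4, 5), (4, 14), (5, 0), (6, 9), (6, 10), (11, 5), (11, 14), (13, 4), (13, 15), (16, 2), (16, 17)}; affine count = 17; |E(F_19)| = 18.

Discriminant check: Δ ∝ 4a³ + 27b² = 4·9³ + 27·1² = 4·729 + 27·1 ≡ 17 (mod 19). Nonzero ⇒ E is nonsingular.
For each x ∈ F_19, compute rhs = x³ + 9·x + 1 mod 19, then count y ∈ F_19 with y² ≡ rhs.
  x = 0: rhs = 1, matching y values: 1, 18 (2 points).
  x = 1: rhs = 11, matching y values: 7, 12 (2 points).
  x = 2: rhs = 8, matching y values: none (0 points).
  x = 3: rhs = 17, matching y values: 6, 13 (2 points).
  x = 4: rhs = 6, matching y values: 5, 14 (2 points).
  x = 5: rhs = 0, matching y values: 0 (1 points).
  x = 6: rhs = 5, matching y values: 9, 10 (2 points).
  x = 7: rhs = 8, matching y values: none (0 points).
  x = 8: rhs = 15, matching y values: none (0 points).
  x = 9: rhs = 13, matching y values: none (0 points).
  x = 10: rhs = 8, matching y values: none (0 points).
  x = 11: rhs = 6, matching y values: 5, 14 (2 points).
  x = 12: rhs = 13, matching y values: none (0 points).
  x = 13: rhs = 16, matching y values: 4, 15 (2 points).
  x = 14: rhs = 2, matching y values: none (0 points).
  x = 15: rhs = 15, matching y values: none (0 points).
  x = 16: rhs = 4, matching y values: 2, 17 (2 points).
  x = 17: rhs = 13, matching y values: none (0 points).
  x = 18: rhs = 10, matching y values: none (0 points).
Total affine count: 17.
Full point count |E(F_19)| = 17 + 1 = 18.
Hasse bound: |18 − (19+1)| = |-2| = 2 ≤ 2√19 ≈ 8.7178 ✓.


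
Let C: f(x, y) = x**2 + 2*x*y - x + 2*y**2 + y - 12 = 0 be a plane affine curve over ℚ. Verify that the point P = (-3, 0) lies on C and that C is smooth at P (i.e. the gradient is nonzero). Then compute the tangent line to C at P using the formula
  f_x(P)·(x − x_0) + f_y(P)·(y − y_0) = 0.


Tangent line at P: -7*x - 5*y - 21 = 0.

Step 1: f(-3, 0) = 0, so P lies on C.
Step 2: partial derivatives
  f_x(x, y) = 2*x + 2*y - 1, f_y(x, y) = 2*x + 4*y + 1.
  f_x(P) = -7, f_y(P) = -5 (gradient nonzero, so P is smooth).
Step 3: tangent line at P: -7·(x − -3) + -5·(y − 0) = 0.
Expanding: -7*x - 5*y - 21 = 0.


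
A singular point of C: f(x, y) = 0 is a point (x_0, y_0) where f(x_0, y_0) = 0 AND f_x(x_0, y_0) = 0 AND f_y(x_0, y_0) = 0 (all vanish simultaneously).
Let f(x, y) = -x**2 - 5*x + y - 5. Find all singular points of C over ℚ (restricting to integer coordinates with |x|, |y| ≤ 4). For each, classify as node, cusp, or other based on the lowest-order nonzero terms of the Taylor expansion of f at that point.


No singular points in the scanned grid; C is smooth there.

Compute partial derivatives:
  f_x = -2*x - 5.
  f_y = 1.
f_y = 1 is a nonzero constant, so f_y never vanishes: no point (x, y) can satisfy f = f_x = f_y = 0. In particular no (x, y) ∈ {−4, ..., 4}² is singular; the curve is smooth.


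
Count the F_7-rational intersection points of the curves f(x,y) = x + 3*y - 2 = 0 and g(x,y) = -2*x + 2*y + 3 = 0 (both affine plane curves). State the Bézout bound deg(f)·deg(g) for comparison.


Common zeros: {(6, 1)}; count = 1; Bézout bound = 1.

deg(f) = 1, deg(g) = 1, so Bézout bound = 1.
Scan x ∈ F_7. For each x, list the y ∈ F_7 with f(x, y) ≡ 0 and those with g(x, y) ≡ 0 (mod 7); the common zeros in that column are the intersection.
  x = 0: f ≡ 0 at y ∈ {3}; g ≡ 0 at y ∈ {2}; common: ∅.
  x = 1: f ≡ 0 at y ∈ {5}; g ≡ 0 at y ∈ {3}; common: ∅.
  x = 2: f ≡ 0 at y ∈ {0}; g ≡ 0 at y ∈ {4}; common: ∅.
  x = 3: f ≡ 0 at y ∈ {2}; g ≡ 0 at y ∈ {5}; common: ∅.
  x = 4: f ≡ 0 at y ∈ {4}; g ≡ 0 at y ∈ {6}; common: ∅.
  x = 5: f ≡ 0 at y ∈ {6}; g ≡ 0 at y ∈ {0}; common: ∅.
  x = 6: f ≡ 0 at y ∈ {1}; g ≡ 0 at y ∈ {1}; common: {1}.
Collecting: common zeros = {(6, 1)}, so the count is 1.
Comparison with the Bézout bound: 1 ≤ 1 = deg(f)·deg(g), as expected for curves with no common component (the bound is attained).


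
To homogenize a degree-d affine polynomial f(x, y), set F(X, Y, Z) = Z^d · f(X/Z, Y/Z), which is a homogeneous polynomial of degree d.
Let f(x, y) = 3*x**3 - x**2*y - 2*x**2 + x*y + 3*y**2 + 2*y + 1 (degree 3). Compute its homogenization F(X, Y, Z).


F(X, Y, Z) = 3*X**3 - X**2*Y - 2*X**2*Z + X*Y*Z + 3*Y**2*Z + 2*Y*Z**2 + Z**3

deg(f) = 3.
Substitute x = X/Z, y = Y/Z into f, then multiply by Z^3.
  monomial 3·x^3·y^0 ↦ 3·X^3·Y^0·Z^0.
  monomial -1·x^2·y^1 ↦ -1·X^2·Y^1·Z^0.
  monomial -2·x^2·y^0 ↦ -2·X^2·Y^0·Z^1.
  monomial 1·x^1·y^1 ↦ 1·X^1·Y^1·Z^1.
  monomial 3·x^0·y^2 ↦ 3·X^0·Y^2·Z^1.
  monomial 2·x^0·y^1 ↦ 2·X^0·Y^1·Z^2.
  monomial 1·x^0·y^0 ↦ 1·X^0·Y^0·Z^3.
Collecting: F(X, Y, Z) = 3*X**3 - X**2*Y - 2*X**2*Z + X*Y*Z + 3*Y**2*Z + 2*Y*Z**2 + Z**3.


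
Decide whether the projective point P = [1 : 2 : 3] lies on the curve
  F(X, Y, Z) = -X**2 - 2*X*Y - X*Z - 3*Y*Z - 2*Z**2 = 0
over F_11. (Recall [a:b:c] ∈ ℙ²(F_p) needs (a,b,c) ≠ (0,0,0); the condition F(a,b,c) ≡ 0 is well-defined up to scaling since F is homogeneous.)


F(1,2,3) ≡ 0 (mod 11); P is on the curve.

Evaluate F(1, 2, 3) term-by-term (mod 11).
  -X**2 ↦ -1·1·1·1 = -1
  -2*X*Y ↦ -2·1·2·1 = -4
  -X*Z ↦ -1·1·1·3 = -3
  -3*Y*Z ↦ -3·1·2·3 = -18
  -2*Z**2 ↦ -2·1·1·9 = -18
Sum: F(1, 2, 3) = (-1) + (-4) + (-3) + (-18) + (-18) = -44.
Reducing mod 11: -44 ≡ 0 (mod 11).
Since F(a, b, c) ≡ 0 (mod 11), P lies on the curve.


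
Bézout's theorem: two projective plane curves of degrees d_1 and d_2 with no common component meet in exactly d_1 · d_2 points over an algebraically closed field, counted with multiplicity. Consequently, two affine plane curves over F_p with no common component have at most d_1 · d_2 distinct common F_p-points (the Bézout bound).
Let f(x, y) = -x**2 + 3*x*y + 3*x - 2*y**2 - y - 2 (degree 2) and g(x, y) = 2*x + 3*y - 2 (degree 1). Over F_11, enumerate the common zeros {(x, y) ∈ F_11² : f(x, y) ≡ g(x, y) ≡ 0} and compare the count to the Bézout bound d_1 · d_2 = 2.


Common zeros: {(1, 0), (5, 1)}; count = 2; Bézout bound = 2.

deg(f) = 2, deg(g) = 1, so Bézout bound = 2.
Scan x ∈ F_11. For each x, list the y ∈ F_11 with f(x, y) ≡ 0 and those with g(x, y) ≡ 0 (mod 11); the common zeros in that column are the intersection.
  x = 0: f ≡ 0 at y ∈ ∅; g ≡ 0 at y ∈ {8}; common: ∅.
  x = 1: f ≡ 0 at y ∈ {0, 1}; g ≡ 0 at y ∈ {0}; common: {0}.
  x = 2: f ≡ 0 at y ∈ {0, 8}; g ≡ 0 at y ∈ {3}; common: ∅.
  x = 3: f ≡ 0 at y ∈ {7, 8}; g ≡ 0 at y ∈ {6}; common: ∅.
  x = 4: f ≡ 0 at y ∈ ∅; g ≡ 0 at y ∈ {9}; common: ∅.
  x = 5: f ≡ 0 at y ∈ {1, 6}; g ≡ 0 at y ∈ {1}; common: {1}.
  x = 6: f ≡ 0 at y ∈ ∅; g ≡ 0 at y ∈ {4}; common: ∅.
  x = 7: f ≡ 0 at y ∈ ∅; g ≡ 0 at y ∈ {7}; common: ∅.
  x = 8: f ≡ 0 at y ∈ ∅; g ≡ 0 at y ∈ {10}; common: ∅.
  x = 9: f ≡ 0 at y ∈ ∅; g ≡ 0 at y ∈ {2}; common: ∅.
  x = 10: f ≡ 0 at y ∈ {2, 7}; g ≡ 0 at y ∈ {5}; common: ∅.
Collecting: common zeros = {(1, 0), (5, 1)}, so the count is 2.
Comparison with the Bézout bound: 2 ≤ 2 = deg(f)·deg(g), as expected for curves with no common component (the bound is attained).
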